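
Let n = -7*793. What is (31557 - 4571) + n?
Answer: 21435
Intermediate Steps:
n = -5551
(31557 - 4571) + n = (31557 - 4571) - 5551 = 26986 - 5551 = 21435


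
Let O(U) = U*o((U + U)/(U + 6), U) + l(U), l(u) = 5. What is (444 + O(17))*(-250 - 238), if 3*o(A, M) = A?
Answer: -15400792/69 ≈ -2.2320e+5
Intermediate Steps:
o(A, M) = A/3
O(U) = 5 + 2*U²/(3*(6 + U)) (O(U) = U*(((U + U)/(U + 6))/3) + 5 = U*(((2*U)/(6 + U))/3) + 5 = U*((2*U/(6 + U))/3) + 5 = U*(2*U/(3*(6 + U))) + 5 = 2*U²/(3*(6 + U)) + 5 = 5 + 2*U²/(3*(6 + U)))
(444 + O(17))*(-250 - 238) = (444 + (90 + 2*17² + 15*17)/(3*(6 + 17)))*(-250 - 238) = (444 + (⅓)*(90 + 2*289 + 255)/23)*(-488) = (444 + (⅓)*(1/23)*(90 + 578 + 255))*(-488) = (444 + (⅓)*(1/23)*923)*(-488) = (444 + 923/69)*(-488) = (31559/69)*(-488) = -15400792/69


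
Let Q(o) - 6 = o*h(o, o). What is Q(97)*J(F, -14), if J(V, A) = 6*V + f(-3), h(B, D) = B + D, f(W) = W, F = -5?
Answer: -621192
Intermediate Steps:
Q(o) = 6 + 2*o**2 (Q(o) = 6 + o*(o + o) = 6 + o*(2*o) = 6 + 2*o**2)
J(V, A) = -3 + 6*V (J(V, A) = 6*V - 3 = -3 + 6*V)
Q(97)*J(F, -14) = (6 + 2*97**2)*(-3 + 6*(-5)) = (6 + 2*9409)*(-3 - 30) = (6 + 18818)*(-33) = 18824*(-33) = -621192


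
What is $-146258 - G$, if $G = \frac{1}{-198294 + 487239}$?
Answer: $- \frac{42260517811}{288945} \approx -1.4626 \cdot 10^{5}$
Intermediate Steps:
$G = \frac{1}{288945} \approx 3.4609 \cdot 10^{-6}$
$-146258 - G = -146258 - \frac{1}{288945} = - \frac{42260517811}{288945}$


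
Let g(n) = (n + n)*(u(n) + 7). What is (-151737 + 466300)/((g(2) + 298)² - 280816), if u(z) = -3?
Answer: -314563/182220 ≈ -1.7263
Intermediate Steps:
g(n) = 8*n (g(n) = (n + n)*(-3 + 7) = (2*n)*4 = 8*n)
(-151737 + 466300)/((g(2) + 298)² - 280816) = (-151737 + 466300)/((8*2 + 298)² - 280816) = 314563/((16 + 298)² - 280816) = 314563/(314² - 280816) = 314563/(98596 - 280816) = 314563/(-182220) = 314563*(-1/182220) = -314563/182220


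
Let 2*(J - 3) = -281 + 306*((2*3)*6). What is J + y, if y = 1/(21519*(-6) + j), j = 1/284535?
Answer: 394596971244779/73474903978 ≈ 5370.5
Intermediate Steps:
j = 1/284535 ≈ 3.5145e-6
y = -284535/36737451989 (y = 1/(21519*(-6) + 1/284535) = 1/(-129114 + 1/284535) = 1/(-36737451989/284535) = -284535/36737451989 ≈ -7.7451e-6)
J = 10741/2 (J = 3 + (-281 + 306*((2*3)*6))/2 = 3 + (-281 + 306*(6*6))/2 = 3 + (-281 + 306*36)/2 = 3 + (-281 + 11016)/2 = 3 + (½)*10735 = 3 + 10735/2 = 10741/2 ≈ 5370.5)
J + y = 10741/2 - 284535/36737451989 = 394596971244779/73474903978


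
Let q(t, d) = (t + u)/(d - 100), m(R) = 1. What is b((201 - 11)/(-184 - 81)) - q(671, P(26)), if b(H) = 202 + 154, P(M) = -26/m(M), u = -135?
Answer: 22696/63 ≈ 360.25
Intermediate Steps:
P(M) = -26 (P(M) = -26/1 = -26*1 = -26)
q(t, d) = (-135 + t)/(-100 + d) (q(t, d) = (t - 135)/(d - 100) = (-135 + t)/(-100 + d))
b(H) = 356
b((201 - 11)/(-184 - 81)) - q(671, P(26)) = 356 - (-135 + 671)/(-100 - 26) = 356 - 536/(-126) = 356 - (-1)*536/126 = 356 - 1*(-268/63) = 356 + 268/63 = 22696/63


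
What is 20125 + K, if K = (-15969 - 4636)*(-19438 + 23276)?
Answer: -79061865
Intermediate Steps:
K = -79081990 (K = -20605*3838 = -79081990)
20125 + K = 20125 - 79081990 = -79061865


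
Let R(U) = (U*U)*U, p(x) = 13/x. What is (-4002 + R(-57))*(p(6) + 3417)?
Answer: -1293778475/2 ≈ -6.4689e+8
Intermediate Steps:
R(U) = U³ (R(U) = U²*U = U³)
(-4002 + R(-57))*(p(6) + 3417) = (-4002 + (-57)³)*(13/6 + 3417) = (-4002 - 185193)*(13*(⅙) + 3417) = -189195*(13/6 + 3417) = -189195*20515/6 = -1293778475/2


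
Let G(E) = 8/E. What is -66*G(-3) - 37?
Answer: 139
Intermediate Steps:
-66*G(-3) - 37 = -528/(-3) - 37 = -528*(-1)/3 - 37 = -66*(-8/3) - 37 = 176 - 37 = 139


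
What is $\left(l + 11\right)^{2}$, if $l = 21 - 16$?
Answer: $256$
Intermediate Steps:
$l = 5$ ($l = 21 - 16 = 5$)
$\left(l + 11\right)^{2} = \left(5 + 11\right)^{2} = 16^{2} = 256$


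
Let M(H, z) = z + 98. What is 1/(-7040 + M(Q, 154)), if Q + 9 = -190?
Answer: -1/6788 ≈ -0.00014732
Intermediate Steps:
Q = -199 (Q = -9 - 190 = -199)
M(H, z) = 98 + z
1/(-7040 + M(Q, 154)) = 1/(-7040 + (98 + 154)) = 1/(-7040 + 252) = 1/(-6788) = -1/6788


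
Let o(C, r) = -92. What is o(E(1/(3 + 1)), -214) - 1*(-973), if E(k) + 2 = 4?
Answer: 881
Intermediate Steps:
E(k) = 2 (E(k) = -2 + 4 = 2)
o(E(1/(3 + 1)), -214) - 1*(-973) = -92 - 1*(-973) = -92 + 973 = 881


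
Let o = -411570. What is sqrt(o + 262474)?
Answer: 2*I*sqrt(37274) ≈ 386.13*I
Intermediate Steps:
sqrt(o + 262474) = sqrt(-411570 + 262474) = sqrt(-149096) = 2*I*sqrt(37274)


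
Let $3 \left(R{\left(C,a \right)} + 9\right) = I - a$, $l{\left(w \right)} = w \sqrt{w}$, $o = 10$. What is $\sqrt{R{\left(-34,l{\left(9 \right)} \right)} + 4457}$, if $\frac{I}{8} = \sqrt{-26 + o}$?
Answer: $\frac{\sqrt{39951 + 96 i}}{3} \approx 66.626 + 0.080049 i$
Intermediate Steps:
$I = 32 i$ ($I = 8 \sqrt{-26 + 10} = 8 \sqrt{-16} = 8 \cdot 4 i = 32 i \approx 32.0 i$)
$l{\left(w \right)} = w^{\frac{3}{2}}$
$R{\left(C,a \right)} = -9 - \frac{a}{3} + \frac{32 i}{3}$ ($R{\left(C,a \right)} = -9 + \frac{32 i - a}{3} = -9 + \frac{- a + 32 i}{3} = -9 - \left(- \frac{32 i}{3} + \frac{a}{3}\right) = -9 - \frac{a}{3} + \frac{32 i}{3}$)
$\sqrt{R{\left(-34,l{\left(9 \right)} \right)} + 4457} = \sqrt{\left(-9 - \frac{9^{\frac{3}{2}}}{3} + \frac{32 i}{3}\right) + 4457} = \sqrt{\left(-9 - 9 + \frac{32 i}{3}\right) + 4457} = \sqrt{\left(-18 + \frac{32 i}{3}\right) + 4457} = \sqrt{4439 + \frac{32 i}{3}}$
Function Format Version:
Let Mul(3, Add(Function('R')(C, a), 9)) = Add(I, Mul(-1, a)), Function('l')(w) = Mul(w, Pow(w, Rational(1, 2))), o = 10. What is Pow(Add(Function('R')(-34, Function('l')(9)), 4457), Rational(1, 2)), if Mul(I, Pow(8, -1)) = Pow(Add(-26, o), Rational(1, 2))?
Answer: Mul(Rational(1, 3), Pow(Add(39951, Mul(96, I)), Rational(1, 2))) ≈ Add(66.626, Mul(0.080049, I))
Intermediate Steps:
I = Mul(32, I) (I = Mul(8, Pow(Add(-26, 10), Rational(1, 2))) = Mul(8, Pow(-16, Rational(1, 2))) = Mul(8, Mul(4, I)) = Mul(32, I) ≈ Mul(32.000, I))
Function('l')(w) = Pow(w, Rational(3, 2))
Function('R')(C, a) = Add(-9, Mul(Rational(-1, 3), a), Mul(Rational(32, 3), I)) (Function('R')(C, a) = Add(-9, Mul(Rational(1, 3), Add(Mul(32, I), Mul(-1, a)))) = Add(-9, Mul(Rational(1, 3), Add(Mul(-1, a), Mul(32, I)))) = Add(-9, Add(Mul(Rational(-1, 3), a), Mul(Rational(32, 3), I))) = Add(-9, Mul(Rational(-1, 3), a), Mul(Rational(32, 3), I)))
Pow(Add(Function('R')(-34, Function('l')(9)), 4457), Rational(1, 2)) = Pow(Add(Add(-9, Mul(Rational(-1, 3), Pow(9, Rational(3, 2))), Mul(Rational(32, 3), I)), 4457), Rational(1, 2)) = Pow(Add(Add(-9, Mul(Rational(-1, 3), 27), Mul(Rational(32, 3), I)), 4457), Rational(1, 2)) = Pow(Add(Add(-9, -9, Mul(Rational(32, 3), I)), 4457), Rational(1, 2)) = Pow(Add(Add(-18, Mul(Rational(32, 3), I)), 4457), Rational(1, 2)) = Pow(Add(4439, Mul(Rational(32, 3), I)), Rational(1, 2))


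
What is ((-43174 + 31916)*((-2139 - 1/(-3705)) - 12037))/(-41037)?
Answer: -45484120414/11695545 ≈ -3889.0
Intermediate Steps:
((-43174 + 31916)*((-2139 - 1/(-3705)) - 12037))/(-41037) = -11258*((-2139 - 1*(-1/3705)) - 12037)*(-1/41037) = -11258*((-2139 + 1/3705) - 12037)*(-1/41037) = -11258*(-7924994/3705 - 12037)*(-1/41037) = -11258*(-52522079/3705)*(-1/41037) = (45484120414/285)*(-1/41037) = -45484120414/11695545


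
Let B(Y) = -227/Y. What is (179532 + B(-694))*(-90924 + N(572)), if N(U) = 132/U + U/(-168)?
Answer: -6185694495128095/378924 ≈ -1.6324e+10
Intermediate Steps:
N(U) = 132/U - U/168 (N(U) = 132/U + U*(-1/168) = 132/U - U/168)
(179532 + B(-694))*(-90924 + N(572)) = (179532 - 227/(-694))*(-90924 + (132/572 - 1/168*572)) = (179532 - 227*(-1/694))*(-90924 + (132*(1/572) - 143/42)) = (179532 + 227/694)*(-90924 + (3/13 - 143/42)) = 124595435*(-90924 - 1733/546)/694 = (124595435/694)*(-49646237/546) = -6185694495128095/378924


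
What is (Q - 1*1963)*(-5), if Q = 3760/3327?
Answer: 32635705/3327 ≈ 9809.3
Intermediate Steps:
Q = 3760/3327 (Q = 3760*(1/3327) = 3760/3327 ≈ 1.1301)
(Q - 1*1963)*(-5) = (3760/3327 - 1*1963)*(-5) = (3760/3327 - 1963)*(-5) = -6527141/3327*(-5) = 32635705/3327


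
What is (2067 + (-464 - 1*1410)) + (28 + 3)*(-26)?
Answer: -613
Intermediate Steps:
(2067 + (-464 - 1*1410)) + (28 + 3)*(-26) = (2067 + (-464 - 1410)) + 31*(-26) = (2067 - 1874) - 806 = 193 - 806 = -613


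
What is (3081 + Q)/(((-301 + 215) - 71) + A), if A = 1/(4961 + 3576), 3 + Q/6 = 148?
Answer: -33729687/1340308 ≈ -25.166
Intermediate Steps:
Q = 870 (Q = -18 + 6*148 = -18 + 888 = 870)
A = 1/8537 ≈ 0.00011714
(3081 + Q)/(((-301 + 215) - 71) + A) = (3081 + 870)/(((-301 + 215) - 71) + 1/8537) = 3951/((-86 - 71) + 1/8537) = 3951/(-157 + 1/8537) = 3951/(-1340308/8537) = 3951*(-8537/1340308) = -33729687/1340308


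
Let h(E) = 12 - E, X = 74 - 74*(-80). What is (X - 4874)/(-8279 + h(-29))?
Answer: -560/4119 ≈ -0.13596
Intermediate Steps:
X = 5994 (X = 74 + 5920 = 5994)
(X - 4874)/(-8279 + h(-29)) = (5994 - 4874)/(-8279 + (12 - 1*(-29))) = 1120/(-8279 + (12 + 29)) = 1120/(-8279 + 41) = 1120/(-8238) = 1120*(-1/8238) = -560/4119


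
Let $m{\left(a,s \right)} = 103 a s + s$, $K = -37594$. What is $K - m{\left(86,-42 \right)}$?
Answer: $334484$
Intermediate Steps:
$m{\left(a,s \right)} = s + 103 a s$ ($m{\left(a,s \right)} = 103 a s + s = s + 103 a s$)
$K - m{\left(86,-42 \right)} = -37594 - - 42 \left(1 + 103 \cdot 86\right) = -37594 - - 42 \left(1 + 8858\right) = -37594 - \left(-42\right) 8859 = -37594 - -372078 = -37594 + 372078 = 334484$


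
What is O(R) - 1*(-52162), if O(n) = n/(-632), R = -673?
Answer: 32967057/632 ≈ 52163.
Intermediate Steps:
O(n) = -n/632 (O(n) = n*(-1/632) = -n/632)
O(R) - 1*(-52162) = -1/632*(-673) - 1*(-52162) = 673/632 + 52162 = 32967057/632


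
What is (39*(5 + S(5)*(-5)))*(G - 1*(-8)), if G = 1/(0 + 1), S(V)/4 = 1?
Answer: -5265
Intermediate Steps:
S(V) = 4 (S(V) = 4*1 = 4)
G = 1 (G = 1/1 = 1)
(39*(5 + S(5)*(-5)))*(G - 1*(-8)) = (39*(5 + 4*(-5)))*(1 - 1*(-8)) = (39*(5 - 20))*(1 + 8) = (39*(-15))*9 = -585*9 = -5265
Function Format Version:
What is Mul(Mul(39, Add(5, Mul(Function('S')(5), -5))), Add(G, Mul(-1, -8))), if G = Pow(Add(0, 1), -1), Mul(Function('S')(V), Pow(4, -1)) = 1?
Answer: -5265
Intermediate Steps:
Function('S')(V) = 4 (Function('S')(V) = Mul(4, 1) = 4)
G = 1 (G = Pow(1, -1) = 1)
Mul(Mul(39, Add(5, Mul(Function('S')(5), -5))), Add(G, Mul(-1, -8))) = Mul(Mul(39, Add(5, Mul(4, -5))), Add(1, Mul(-1, -8))) = Mul(Mul(39, Add(5, -20)), Add(1, 8)) = Mul(Mul(39, -15), 9) = Mul(-585, 9) = -5265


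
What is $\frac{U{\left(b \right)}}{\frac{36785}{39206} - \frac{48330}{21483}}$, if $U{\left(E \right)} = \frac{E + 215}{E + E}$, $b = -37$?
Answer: $\frac{8329040258}{4541025725} \approx 1.8342$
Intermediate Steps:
$U{\left(E \right)} = \frac{215 + E}{2 E}$
$\frac{U{\left(b \right)}}{\frac{36785}{39206} - \frac{48330}{21483}} = \frac{\frac{1}{2} \frac{1}{-37} \left(215 - 37\right)}{\frac{36785}{39206} - \frac{48330}{21483}} = \frac{\frac{1}{2} \left(- \frac{1}{37}\right) 178}{36785 \cdot \frac{1}{39206} - \frac{5370}{2387}} = - \frac{89}{37 \left(\frac{36785}{39206} - \frac{5370}{2387}\right)} = - \frac{89}{37 \left(- \frac{122730425}{93584722}\right)} = \left(- \frac{89}{37}\right) \left(- \frac{93584722}{122730425}\right) = \frac{8329040258}{4541025725}$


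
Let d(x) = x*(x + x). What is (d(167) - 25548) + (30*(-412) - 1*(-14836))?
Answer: 32706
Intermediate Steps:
d(x) = 2*x² (d(x) = x*(2*x) = 2*x²)
(d(167) - 25548) + (30*(-412) - 1*(-14836)) = (2*167² - 25548) + (30*(-412) - 1*(-14836)) = (2*27889 - 25548) + (-12360 + 14836) = (55778 - 25548) + 2476 = 30230 + 2476 = 32706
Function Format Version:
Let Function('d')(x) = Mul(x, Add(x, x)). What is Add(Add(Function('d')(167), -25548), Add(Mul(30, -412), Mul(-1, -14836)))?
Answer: 32706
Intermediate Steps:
Function('d')(x) = Mul(2, Pow(x, 2)) (Function('d')(x) = Mul(x, Mul(2, x)) = Mul(2, Pow(x, 2)))
Add(Add(Function('d')(167), -25548), Add(Mul(30, -412), Mul(-1, -14836))) = Add(Add(Mul(2, Pow(167, 2)), -25548), Add(Mul(30, -412), Mul(-1, -14836))) = Add(Add(Mul(2, 27889), -25548), Add(-12360, 14836)) = Add(Add(55778, -25548), 2476) = Add(30230, 2476) = 32706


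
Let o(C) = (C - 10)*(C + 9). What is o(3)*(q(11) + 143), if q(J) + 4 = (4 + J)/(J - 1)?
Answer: -11802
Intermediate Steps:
o(C) = (-10 + C)*(9 + C)
q(J) = -4 + (4 + J)/(-1 + J) (q(J) = -4 + (4 + J)/(J - 1) = -4 + (4 + J)/(-1 + J))
o(3)*(q(11) + 143) = (-90 + 3² - 1*3)*((8 - 3*11)/(-1 + 11) + 143) = (-90 + 9 - 3)*((8 - 33)/10 + 143) = -84*((⅒)*(-25) + 143) = -84*(-5/2 + 143) = -84*281/2 = -11802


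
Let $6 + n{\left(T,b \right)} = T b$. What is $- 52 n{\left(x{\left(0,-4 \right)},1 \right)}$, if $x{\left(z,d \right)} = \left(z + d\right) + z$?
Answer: $520$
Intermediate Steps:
$x{\left(z,d \right)} = d + 2 z$ ($x{\left(z,d \right)} = \left(d + z\right) + z = d + 2 z$)
$n{\left(T,b \right)} = -6 + T b$
$- 52 n{\left(x{\left(0,-4 \right)},1 \right)} = - 52 \left(-6 + \left(-4 + 2 \cdot 0\right) 1\right) = - 52 \left(-6 + \left(-4 + 0\right) 1\right) = - 52 \left(-6 - 4\right) = \left(-52\right) \left(-10\right) = 520$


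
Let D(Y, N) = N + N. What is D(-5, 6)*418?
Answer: 5016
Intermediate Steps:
D(Y, N) = 2*N
D(-5, 6)*418 = (2*6)*418 = 12*418 = 5016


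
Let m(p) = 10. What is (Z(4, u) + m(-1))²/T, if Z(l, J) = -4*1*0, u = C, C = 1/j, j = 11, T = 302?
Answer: 50/151 ≈ 0.33113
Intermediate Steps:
C = 1/11 ≈ 0.090909
u = 1/11 ≈ 0.090909
Z(l, J) = 0 (Z(l, J) = -4*0 = 0)
(Z(4, u) + m(-1))²/T = (0 + 10)²/302 = 10²*(1/302) = 100*(1/302) = 50/151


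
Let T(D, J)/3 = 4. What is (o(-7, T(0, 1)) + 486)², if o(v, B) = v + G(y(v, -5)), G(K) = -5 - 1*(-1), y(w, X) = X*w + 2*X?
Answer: 225625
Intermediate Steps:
y(w, X) = 2*X + X*w
T(D, J) = 12 (T(D, J) = 3*4 = 12)
G(K) = -4 (G(K) = -5 + 1 = -4)
o(v, B) = -4 + v (o(v, B) = v - 4 = -4 + v)
(o(-7, T(0, 1)) + 486)² = ((-4 - 7) + 486)² = (-11 + 486)² = 475² = 225625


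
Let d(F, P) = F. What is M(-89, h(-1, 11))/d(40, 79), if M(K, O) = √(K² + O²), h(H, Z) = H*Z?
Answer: √8042/40 ≈ 2.2419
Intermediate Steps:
M(-89, h(-1, 11))/d(40, 79) = √((-89)² + (-1*11)²)/40 = √(7921 + (-11)²)*(1/40) = √(7921 + 121)*(1/40) = √8042*(1/40) = √8042/40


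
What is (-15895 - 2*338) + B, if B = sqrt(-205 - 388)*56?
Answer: -16571 + 56*I*sqrt(593) ≈ -16571.0 + 1363.7*I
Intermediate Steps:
B = 56*I*sqrt(593) (B = sqrt(-593)*56 = (I*sqrt(593))*56 = 56*I*sqrt(593) ≈ 1363.7*I)
(-15895 - 2*338) + B = (-15895 - 2*338) + 56*I*sqrt(593) = (-15895 - 1*676) + 56*I*sqrt(593) = (-15895 - 676) + 56*I*sqrt(593) = -16571 + 56*I*sqrt(593)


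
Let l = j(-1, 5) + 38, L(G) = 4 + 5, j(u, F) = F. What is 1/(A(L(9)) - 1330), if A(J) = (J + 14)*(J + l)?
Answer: -1/134 ≈ -0.0074627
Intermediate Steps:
L(G) = 9
l = 43 (l = 5 + 38 = 43)
A(J) = (14 + J)*(43 + J) (A(J) = (J + 14)*(J + 43) = (14 + J)*(43 + J))
1/(A(L(9)) - 1330) = 1/((602 + 9² + 57*9) - 1330) = 1/((602 + 81 + 513) - 1330) = 1/(1196 - 1330) = 1/(-134) = -1/134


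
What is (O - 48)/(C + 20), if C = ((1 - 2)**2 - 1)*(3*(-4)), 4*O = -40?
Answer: -29/10 ≈ -2.9000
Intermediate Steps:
O = -10 (O = (1/4)*(-40) = -10)
C = 0 (C = ((-1)**2 - 1)*(-12) = (1 - 1)*(-12) = 0*(-12) = 0)
(O - 48)/(C + 20) = (-10 - 48)/(0 + 20) = -58/20 = (1/20)*(-58) = -29/10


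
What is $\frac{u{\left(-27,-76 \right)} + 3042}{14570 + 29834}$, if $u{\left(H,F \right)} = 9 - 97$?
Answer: $\frac{1477}{22202} \approx 0.066526$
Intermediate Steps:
$u{\left(H,F \right)} = -88$
$\frac{u{\left(-27,-76 \right)} + 3042}{14570 + 29834} = \frac{-88 + 3042}{14570 + 29834} = \frac{2954}{44404} = 2954 \cdot \frac{1}{44404} = \frac{1477}{22202}$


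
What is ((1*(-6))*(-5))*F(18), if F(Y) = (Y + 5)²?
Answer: 15870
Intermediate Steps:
F(Y) = (5 + Y)²
((1*(-6))*(-5))*F(18) = ((1*(-6))*(-5))*(5 + 18)² = -6*(-5)*23² = 30*529 = 15870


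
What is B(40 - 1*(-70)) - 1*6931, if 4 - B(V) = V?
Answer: -7037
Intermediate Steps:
B(V) = 4 - V
B(40 - 1*(-70)) - 1*6931 = (4 - (40 - 1*(-70))) - 1*6931 = (4 - (40 + 70)) - 6931 = (4 - 1*110) - 6931 = (4 - 110) - 6931 = -106 - 6931 = -7037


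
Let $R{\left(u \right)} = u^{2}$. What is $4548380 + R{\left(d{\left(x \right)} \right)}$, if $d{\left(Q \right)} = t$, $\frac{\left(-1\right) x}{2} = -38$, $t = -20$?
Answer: $4548780$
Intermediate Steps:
$x = 76$ ($x = \left(-2\right) \left(-38\right) = 76$)
$d{\left(Q \right)} = -20$
$4548380 + R{\left(d{\left(x \right)} \right)} = 4548380 + \left(-20\right)^{2} = 4548380 + 400 = 4548780$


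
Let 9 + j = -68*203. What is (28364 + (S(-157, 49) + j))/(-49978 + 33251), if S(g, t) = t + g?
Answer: -14443/16727 ≈ -0.86345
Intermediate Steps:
S(g, t) = g + t
j = -13813 (j = -9 - 68*203 = -9 - 13804 = -13813)
(28364 + (S(-157, 49) + j))/(-49978 + 33251) = (28364 + ((-157 + 49) - 13813))/(-49978 + 33251) = (28364 + (-108 - 13813))/(-16727) = (28364 - 13921)*(-1/16727) = 14443*(-1/16727) = -14443/16727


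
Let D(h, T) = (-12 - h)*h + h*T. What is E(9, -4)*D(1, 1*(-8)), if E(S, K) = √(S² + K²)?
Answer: -21*√97 ≈ -206.83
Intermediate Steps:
D(h, T) = T*h + h*(-12 - h) (D(h, T) = h*(-12 - h) + T*h = T*h + h*(-12 - h))
E(S, K) = √(K² + S²)
E(9, -4)*D(1, 1*(-8)) = √((-4)² + 9²)*(1*(-12 + 1*(-8) - 1*1)) = √(16 + 81)*(1*(-12 - 8 - 1)) = √97*(1*(-21)) = √97*(-21) = -21*√97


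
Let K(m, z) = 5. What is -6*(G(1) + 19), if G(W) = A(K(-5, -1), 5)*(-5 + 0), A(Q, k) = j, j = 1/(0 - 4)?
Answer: -243/2 ≈ -121.50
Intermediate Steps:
j = -1/4 (j = 1/(-4) = -1/4 ≈ -0.25000)
A(Q, k) = -1/4
G(W) = 5/4 (G(W) = -(-5 + 0)/4 = -1/4*(-5) = 5/4)
-6*(G(1) + 19) = -6*(5/4 + 19) = -6*81/4 = -243/2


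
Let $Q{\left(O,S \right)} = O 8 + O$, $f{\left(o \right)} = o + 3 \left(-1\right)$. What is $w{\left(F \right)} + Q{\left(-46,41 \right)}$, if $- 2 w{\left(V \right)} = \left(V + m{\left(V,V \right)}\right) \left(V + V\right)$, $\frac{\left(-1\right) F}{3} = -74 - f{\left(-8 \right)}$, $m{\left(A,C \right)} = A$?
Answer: $-71856$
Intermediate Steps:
$f{\left(o \right)} = -3 + o$ ($f{\left(o \right)} = o - 3 = -3 + o$)
$Q{\left(O,S \right)} = 9 O$ ($Q{\left(O,S \right)} = 8 O + O = 9 O$)
$F = 189$ ($F = - 3 \left(-74 - \left(-3 - 8\right)\right) = - 3 \left(-74 - -11\right) = - 3 \left(-74 + 11\right) = \left(-3\right) \left(-63\right) = 189$)
$w{\left(V \right)} = - 2 V^{2}$ ($w{\left(V \right)} = - \frac{\left(V + V\right) \left(V + V\right)}{2} = - \frac{2 V 2 V}{2} = - \frac{4 V^{2}}{2} = - 2 V^{2}$)
$w{\left(F \right)} + Q{\left(-46,41 \right)} = - 2 \cdot 189^{2} + 9 \left(-46\right) = \left(-2\right) 35721 - 414 = -71442 - 414 = -71856$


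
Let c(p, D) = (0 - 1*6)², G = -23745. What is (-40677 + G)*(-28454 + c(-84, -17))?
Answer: 1830744396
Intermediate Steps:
c(p, D) = 36 (c(p, D) = (0 - 6)² = (-6)² = 36)
(-40677 + G)*(-28454 + c(-84, -17)) = (-40677 - 23745)*(-28454 + 36) = -64422*(-28418) = 1830744396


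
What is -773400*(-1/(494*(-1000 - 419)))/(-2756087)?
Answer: 128900/321996400297 ≈ 4.0032e-7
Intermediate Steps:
-773400*(-1/(494*(-1000 - 419)))/(-2756087) = -773400/((-1419*(-494)))*(-1/2756087) = -773400/700986*(-1/2756087) = -773400*1/700986*(-1/2756087) = -128900/116831*(-1/2756087) = 128900/321996400297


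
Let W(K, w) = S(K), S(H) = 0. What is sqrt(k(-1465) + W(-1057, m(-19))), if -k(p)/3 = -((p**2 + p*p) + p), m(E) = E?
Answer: sqrt(12872955) ≈ 3587.9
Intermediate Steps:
W(K, w) = 0
k(p) = 3*p + 6*p**2 (k(p) = -(-3)*((p**2 + p*p) + p) = -(-3)*((p**2 + p**2) + p) = -(-3)*(2*p**2 + p) = -(-3)*(p + 2*p**2) = -3*(-p - 2*p**2) = 3*p + 6*p**2)
sqrt(k(-1465) + W(-1057, m(-19))) = sqrt(3*(-1465)*(1 + 2*(-1465)) + 0) = sqrt(3*(-1465)*(1 - 2930) + 0) = sqrt(3*(-1465)*(-2929) + 0) = sqrt(12872955 + 0) = sqrt(12872955)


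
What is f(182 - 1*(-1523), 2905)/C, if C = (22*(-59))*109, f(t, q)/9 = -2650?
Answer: 11925/70741 ≈ 0.16857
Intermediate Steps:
f(t, q) = -23850 (f(t, q) = 9*(-2650) = -23850)
C = -141482 (C = -1298*109 = -141482)
f(182 - 1*(-1523), 2905)/C = -23850/(-141482) = -23850*(-1/141482) = 11925/70741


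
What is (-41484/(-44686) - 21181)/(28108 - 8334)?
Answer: -473226341/441810482 ≈ -1.0711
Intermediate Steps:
(-41484/(-44686) - 21181)/(28108 - 8334) = (-41484*(-1/44686) - 21181)/19774 = (20742/22343 - 21181)*(1/19774) = -473226341/22343*1/19774 = -473226341/441810482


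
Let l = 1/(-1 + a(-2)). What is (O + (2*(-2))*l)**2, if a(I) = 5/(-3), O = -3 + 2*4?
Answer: 169/4 ≈ 42.250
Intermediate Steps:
O = 5 (O = -3 + 8 = 5)
a(I) = -5/3 (a(I) = 5*(-1/3) = -5/3)
l = -3/8 (l = 1/(-1 - 5/3) = 1/(-8/3) = -3/8 ≈ -0.37500)
(O + (2*(-2))*l)**2 = (5 + (2*(-2))*(-3/8))**2 = (5 - 4*(-3/8))**2 = (5 + 3/2)**2 = (13/2)**2 = 169/4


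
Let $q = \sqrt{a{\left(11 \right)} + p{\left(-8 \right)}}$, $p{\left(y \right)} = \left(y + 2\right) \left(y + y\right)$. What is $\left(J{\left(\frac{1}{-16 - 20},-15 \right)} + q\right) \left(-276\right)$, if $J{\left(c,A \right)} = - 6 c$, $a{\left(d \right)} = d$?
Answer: $-46 - 276 \sqrt{107} \approx -2901.0$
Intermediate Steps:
$p{\left(y \right)} = 2 y \left(2 + y\right)$ ($p{\left(y \right)} = \left(2 + y\right) 2 y = 2 y \left(2 + y\right)$)
$q = \sqrt{107}$ ($q = \sqrt{11 + 2 \left(-8\right) \left(2 - 8\right)} = \sqrt{11 + 2 \left(-8\right) \left(-6\right)} = \sqrt{11 + 96} = \sqrt{107} \approx 10.344$)
$\left(J{\left(\frac{1}{-16 - 20},-15 \right)} + q\right) \left(-276\right) = \left(- \frac{6}{-16 - 20} + \sqrt{107}\right) \left(-276\right) = \left(- \frac{6}{-36} + \sqrt{107}\right) \left(-276\right) = \left(\left(-6\right) \left(- \frac{1}{36}\right) + \sqrt{107}\right) \left(-276\right) = \left(\frac{1}{6} + \sqrt{107}\right) \left(-276\right) = -46 - 276 \sqrt{107}$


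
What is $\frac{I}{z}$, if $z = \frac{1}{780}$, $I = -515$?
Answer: $-401700$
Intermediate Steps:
$z = \frac{1}{780} \approx 0.0012821$
$\frac{I}{z} = - 515 \frac{1}{\frac{1}{780}} = \left(-515\right) 780 = -401700$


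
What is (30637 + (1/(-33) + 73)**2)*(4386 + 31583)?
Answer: 1408623625133/1089 ≈ 1.2935e+9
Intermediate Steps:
(30637 + (1/(-33) + 73)**2)*(4386 + 31583) = (30637 + (-1/33 + 73)**2)*35969 = (30637 + (2408/33)**2)*35969 = (30637 + 5798464/1089)*35969 = (39162157/1089)*35969 = 1408623625133/1089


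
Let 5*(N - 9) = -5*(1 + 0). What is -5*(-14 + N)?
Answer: 30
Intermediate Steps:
N = 8 (N = 9 + (-5*(1 + 0))/5 = 9 + (-5*1)/5 = 9 + (⅕)*(-5) = 9 - 1 = 8)
-5*(-14 + N) = -5*(-14 + 8) = -5*(-6) = 30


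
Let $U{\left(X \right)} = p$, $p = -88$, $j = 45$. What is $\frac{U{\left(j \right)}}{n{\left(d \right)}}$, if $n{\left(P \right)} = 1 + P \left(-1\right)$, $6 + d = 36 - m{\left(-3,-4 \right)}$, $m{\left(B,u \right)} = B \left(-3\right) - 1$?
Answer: $\frac{88}{21} \approx 4.1905$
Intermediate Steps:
$m{\left(B,u \right)} = -1 - 3 B$ ($m{\left(B,u \right)} = - 3 B - 1 = -1 - 3 B$)
$U{\left(X \right)} = -88$
$d = 22$ ($d = -6 + \left(36 - \left(-1 - -9\right)\right) = -6 + \left(36 - \left(-1 + 9\right)\right) = -6 + \left(36 - 8\right) = -6 + 28 = 22$)
$n{\left(P \right)} = 1 - P$
$\frac{U{\left(j \right)}}{n{\left(d \right)}} = - \frac{88}{1 - 22} = - \frac{88}{-21} = \left(-88\right) \left(- \frac{1}{21}\right) = \frac{88}{21}$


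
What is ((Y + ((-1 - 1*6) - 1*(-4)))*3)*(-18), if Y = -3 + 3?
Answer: 162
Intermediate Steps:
Y = 0
((Y + ((-1 - 1*6) - 1*(-4)))*3)*(-18) = ((0 + ((-1 - 1*6) - 1*(-4)))*3)*(-18) = ((0 + ((-1 - 6) + 4))*3)*(-18) = ((0 + (-7 + 4))*3)*(-18) = ((0 - 3)*3)*(-18) = -3*3*(-18) = -9*(-18) = 162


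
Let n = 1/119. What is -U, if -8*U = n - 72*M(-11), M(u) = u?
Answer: 94249/952 ≈ 99.001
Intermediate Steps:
n = 1/119 ≈ 0.0084034
U = -94249/952 (U = -(1/119 - 72*(-11))/8 = -(1/119 + 792)/8 = -1/8*94249/119 = -94249/952 ≈ -99.001)
-U = -1*(-94249/952) = 94249/952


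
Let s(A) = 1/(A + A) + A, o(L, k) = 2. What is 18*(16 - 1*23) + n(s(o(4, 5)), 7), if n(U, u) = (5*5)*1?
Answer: -101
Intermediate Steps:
s(A) = A + 1/(2*A) (s(A) = 1/(2*A) + A = A + 1/(2*A))
n(U, u) = 25 (n(U, u) = 25*1 = 25)
18*(16 - 1*23) + n(s(o(4, 5)), 7) = 18*(16 - 1*23) + 25 = 18*(16 - 23) + 25 = 18*(-7) + 25 = -126 + 25 = -101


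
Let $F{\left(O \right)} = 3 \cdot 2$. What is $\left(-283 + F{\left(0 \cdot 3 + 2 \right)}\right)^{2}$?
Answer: $76729$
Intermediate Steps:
$F{\left(O \right)} = 6$
$\left(-283 + F{\left(0 \cdot 3 + 2 \right)}\right)^{2} = \left(-283 + 6\right)^{2} = \left(-277\right)^{2} = 76729$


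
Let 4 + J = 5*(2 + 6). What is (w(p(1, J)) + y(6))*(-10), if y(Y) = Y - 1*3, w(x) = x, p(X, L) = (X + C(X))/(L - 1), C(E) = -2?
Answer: -208/7 ≈ -29.714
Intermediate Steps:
J = 36 (J = -4 + 5*(2 + 6) = -4 + 5*8 = -4 + 40 = 36)
p(X, L) = (-2 + X)/(-1 + L) (p(X, L) = (X - 2)/(L - 1) = (-2 + X)/(-1 + L))
y(Y) = -3 + Y (y(Y) = Y - 3 = -3 + Y)
(w(p(1, J)) + y(6))*(-10) = ((-2 + 1)/(-1 + 36) + (-3 + 6))*(-10) = (-1/35 + 3)*(-10) = (104/35)*(-10) = -208/7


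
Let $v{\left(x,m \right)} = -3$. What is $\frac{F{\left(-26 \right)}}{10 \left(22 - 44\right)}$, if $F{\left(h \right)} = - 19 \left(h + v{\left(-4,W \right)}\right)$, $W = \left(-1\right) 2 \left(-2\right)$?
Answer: $- \frac{551}{220} \approx -2.5045$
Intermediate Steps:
$W = 4$ ($W = \left(-2\right) \left(-2\right) = 4$)
$F{\left(h \right)} = 57 - 19 h$ ($F{\left(h \right)} = - 19 \left(h - 3\right) = - 19 \left(-3 + h\right) = 57 - 19 h$)
$\frac{F{\left(-26 \right)}}{10 \left(22 - 44\right)} = \frac{57 - -494}{10 \left(22 - 44\right)} = \frac{57 + 494}{10 \left(-22\right)} = \frac{551}{-220} = 551 \left(- \frac{1}{220}\right) = - \frac{551}{220}$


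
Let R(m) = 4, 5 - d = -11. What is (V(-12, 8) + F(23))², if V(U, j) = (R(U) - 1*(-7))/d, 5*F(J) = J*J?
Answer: 72573361/6400 ≈ 11340.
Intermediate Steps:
d = 16 (d = 5 - 1*(-11) = 5 + 11 = 16)
F(J) = J²/5 (F(J) = (J*J)/5 = J²/5)
V(U, j) = 11/16 (V(U, j) = (4 - 1*(-7))/16 = (4 + 7)*(1/16) = 11*(1/16) = 11/16)
(V(-12, 8) + F(23))² = (11/16 + (⅕)*23²)² = (11/16 + (⅕)*529)² = (11/16 + 529/5)² = (8519/80)² = 72573361/6400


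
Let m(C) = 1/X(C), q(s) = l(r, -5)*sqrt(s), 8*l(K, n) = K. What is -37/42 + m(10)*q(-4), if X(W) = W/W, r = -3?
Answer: -37/42 - 3*I/4 ≈ -0.88095 - 0.75*I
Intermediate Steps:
l(K, n) = K/8
X(W) = 1
q(s) = -3*sqrt(s)/8 (q(s) = ((1/8)*(-3))*sqrt(s) = -3*sqrt(s)/8)
m(C) = 1 (m(C) = 1/1 = 1)
-37/42 + m(10)*q(-4) = -37/42 + 1*(-3*I/4) = -37/42 - 3*I/4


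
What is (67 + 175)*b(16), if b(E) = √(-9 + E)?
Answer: 242*√7 ≈ 640.27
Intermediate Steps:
(67 + 175)*b(16) = (67 + 175)*√(-9 + 16) = 242*√7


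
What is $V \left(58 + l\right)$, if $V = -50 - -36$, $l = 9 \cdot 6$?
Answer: $-1568$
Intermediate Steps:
$l = 54$
$V = -14$ ($V = -50 + 36 = -14$)
$V \left(58 + l\right) = - 14 \left(58 + 54\right) = \left(-14\right) 112 = -1568$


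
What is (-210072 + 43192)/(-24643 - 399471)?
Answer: 83440/212057 ≈ 0.39348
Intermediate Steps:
(-210072 + 43192)/(-24643 - 399471) = -166880/(-424114) = -166880*(-1/424114) = 83440/212057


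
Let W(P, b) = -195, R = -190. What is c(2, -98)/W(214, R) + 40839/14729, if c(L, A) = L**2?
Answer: 608053/220935 ≈ 2.7522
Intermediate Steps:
c(2, -98)/W(214, R) + 40839/14729 = 2**2/(-195) + 40839/14729 = 4*(-1/195) + 40839*(1/14729) = -4/195 + 40839/14729 = 608053/220935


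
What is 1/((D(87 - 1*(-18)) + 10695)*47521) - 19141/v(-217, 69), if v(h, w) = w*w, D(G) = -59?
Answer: -9674499862435/2406368207916 ≈ -4.0204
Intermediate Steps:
v(h, w) = w²
1/((D(87 - 1*(-18)) + 10695)*47521) - 19141/v(-217, 69) = 1/((-59 + 10695)*47521) - 19141/(69²) = (1/47521)/10636 - 19141/4761 = (1/10636)*(1/47521) - 19141*1/4761 = 1/505433356 - 19141/4761 = -9674499862435/2406368207916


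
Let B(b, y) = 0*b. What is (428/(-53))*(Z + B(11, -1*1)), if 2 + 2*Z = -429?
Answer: 92234/53 ≈ 1740.3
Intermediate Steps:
Z = -431/2 (Z = -1 + (½)*(-429) = -1 - 429/2 = -431/2 ≈ -215.50)
B(b, y) = 0
(428/(-53))*(Z + B(11, -1*1)) = (428/(-53))*(-431/2 + 0) = (428*(-1/53))*(-431/2) = -428/53*(-431/2) = 92234/53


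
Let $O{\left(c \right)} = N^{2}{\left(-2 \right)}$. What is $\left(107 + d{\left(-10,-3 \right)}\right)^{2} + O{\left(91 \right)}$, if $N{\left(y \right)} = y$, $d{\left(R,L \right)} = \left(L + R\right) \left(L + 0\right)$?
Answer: $21320$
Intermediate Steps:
$d{\left(R,L \right)} = L \left(L + R\right)$ ($d{\left(R,L \right)} = \left(L + R\right) L = L \left(L + R\right)$)
$O{\left(c \right)} = 4$ ($O{\left(c \right)} = \left(-2\right)^{2} = 4$)
$\left(107 + d{\left(-10,-3 \right)}\right)^{2} + O{\left(91 \right)} = \left(107 - 3 \left(-3 - 10\right)\right)^{2} + 4 = \left(107 - -39\right)^{2} + 4 = \left(107 + 39\right)^{2} + 4 = 146^{2} + 4 = 21316 + 4 = 21320$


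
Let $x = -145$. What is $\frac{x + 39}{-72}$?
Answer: $\frac{53}{36} \approx 1.4722$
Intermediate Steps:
$\frac{x + 39}{-72} = \frac{-145 + 39}{-72} = \left(-106\right) \left(- \frac{1}{72}\right) = \frac{53}{36}$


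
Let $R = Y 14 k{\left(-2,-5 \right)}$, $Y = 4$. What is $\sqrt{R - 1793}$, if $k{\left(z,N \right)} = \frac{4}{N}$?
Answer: $\frac{3 i \sqrt{5105}}{5} \approx 42.87 i$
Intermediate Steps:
$R = - \frac{224}{5}$ ($R = 4 \cdot 14 \frac{4}{-5} = 56 \cdot 4 \left(- \frac{1}{5}\right) = 56 \left(- \frac{4}{5}\right) = - \frac{224}{5} \approx -44.8$)
$\sqrt{R - 1793} = \sqrt{- \frac{224}{5} - 1793} = \sqrt{- \frac{9189}{5}} = \frac{3 i \sqrt{5105}}{5}$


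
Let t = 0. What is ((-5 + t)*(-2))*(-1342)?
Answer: -13420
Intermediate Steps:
((-5 + t)*(-2))*(-1342) = ((-5 + 0)*(-2))*(-1342) = -5*(-2)*(-1342) = 10*(-1342) = -13420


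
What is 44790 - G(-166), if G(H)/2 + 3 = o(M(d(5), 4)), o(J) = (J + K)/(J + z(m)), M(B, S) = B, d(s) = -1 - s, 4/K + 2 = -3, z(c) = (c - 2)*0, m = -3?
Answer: 671906/15 ≈ 44794.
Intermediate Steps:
z(c) = 0 (z(c) = (-2 + c)*0 = 0)
K = -⅘ (K = 4/(-2 - 3) = 4/(-5) = 4*(-⅕) = -⅘ ≈ -0.80000)
o(J) = (-⅘ + J)/J (o(J) = (J - ⅘)/(J + 0) = (-⅘ + J)/J)
G(H) = -56/15 (G(H) = -6 + 2*((-⅘ + (-1 - 1*5))/(-1 - 1*5)) = -6 + 2*((-⅘ + (-1 - 5))/(-1 - 5)) = -6 + 2*((-⅘ - 6)/(-6)) = -6 + 2*(-⅙*(-34/5)) = -6 + 2*(17/15) = -6 + 34/15 = -56/15)
44790 - G(-166) = 44790 - 1*(-56/15) = 44790 + 56/15 = 671906/15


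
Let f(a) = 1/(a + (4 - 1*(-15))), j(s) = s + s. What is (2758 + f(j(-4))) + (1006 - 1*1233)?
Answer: 27842/11 ≈ 2531.1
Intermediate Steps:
j(s) = 2*s
f(a) = 1/(19 + a) (f(a) = 1/(a + (4 + 15)) = 1/(a + 19) = 1/(19 + a))
(2758 + f(j(-4))) + (1006 - 1*1233) = (2758 + 1/(19 + 2*(-4))) + (1006 - 1*1233) = (2758 + 1/(19 - 8)) + (1006 - 1233) = (2758 + 1/11) - 227 = 30339/11 - 227 = 27842/11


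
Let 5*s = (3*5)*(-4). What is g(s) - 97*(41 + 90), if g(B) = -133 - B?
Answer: -12828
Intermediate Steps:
s = -12 (s = ((3*5)*(-4))/5 = (15*(-4))/5 = (1/5)*(-60) = -12)
g(s) - 97*(41 + 90) = (-133 - 1*(-12)) - 97*(41 + 90) = (-133 + 12) - 97*131 = -121 - 1*12707 = -121 - 12707 = -12828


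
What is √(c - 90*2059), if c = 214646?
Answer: 2*√7334 ≈ 171.28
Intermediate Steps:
√(c - 90*2059) = √(214646 - 90*2059) = √(214646 - 185310) = √29336 = 2*√7334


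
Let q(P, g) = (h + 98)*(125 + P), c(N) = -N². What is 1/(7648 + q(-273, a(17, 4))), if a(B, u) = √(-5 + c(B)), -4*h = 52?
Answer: -1/4932 ≈ -0.00020276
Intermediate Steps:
h = -13 (h = -¼*52 = -13)
a(B, u) = √(-5 - B²)
q(P, g) = 10625 + 85*P (q(P, g) = (-13 + 98)*(125 + P) = 85*(125 + P) = 10625 + 85*P)
1/(7648 + q(-273, a(17, 4))) = 1/(7648 + (10625 + 85*(-273))) = 1/(7648 + (10625 - 23205)) = 1/(7648 - 12580) = 1/(-4932) = -1/4932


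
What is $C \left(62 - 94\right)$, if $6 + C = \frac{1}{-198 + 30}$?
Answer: $\frac{4036}{21} \approx 192.19$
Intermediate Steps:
$C = - \frac{1009}{168}$ ($C = -6 + \frac{1}{-198 + 30} = -6 + \frac{1}{-168} = -6 - \frac{1}{168} = - \frac{1009}{168} \approx -6.006$)
$C \left(62 - 94\right) = - \frac{1009 \left(62 - 94\right)}{168} = \left(- \frac{1009}{168}\right) \left(-32\right) = \frac{4036}{21}$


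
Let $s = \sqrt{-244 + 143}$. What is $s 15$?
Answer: $15 i \sqrt{101} \approx 150.75 i$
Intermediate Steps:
$s = i \sqrt{101}$ ($s = \sqrt{-101} = i \sqrt{101} \approx 10.05 i$)
$s 15 = i \sqrt{101} \cdot 15 = 15 i \sqrt{101}$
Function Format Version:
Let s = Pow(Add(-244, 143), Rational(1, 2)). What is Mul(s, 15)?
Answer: Mul(15, I, Pow(101, Rational(1, 2))) ≈ Mul(150.75, I)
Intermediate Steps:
s = Mul(I, Pow(101, Rational(1, 2))) (s = Pow(-101, Rational(1, 2)) = Mul(I, Pow(101, Rational(1, 2))) ≈ Mul(10.050, I))
Mul(s, 15) = Mul(Mul(I, Pow(101, Rational(1, 2))), 15) = Mul(15, I, Pow(101, Rational(1, 2)))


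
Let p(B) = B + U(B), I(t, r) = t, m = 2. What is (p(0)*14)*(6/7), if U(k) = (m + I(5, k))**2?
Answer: 588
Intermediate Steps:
U(k) = 49 (U(k) = (2 + 5)**2 = 7**2 = 49)
p(B) = 49 + B (p(B) = B + 49 = 49 + B)
(p(0)*14)*(6/7) = ((49 + 0)*14)*(6/7) = (49*14)*(6*(1/7)) = 686*(6/7) = 588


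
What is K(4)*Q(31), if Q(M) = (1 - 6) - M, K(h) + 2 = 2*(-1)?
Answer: 144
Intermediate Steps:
K(h) = -4 (K(h) = -2 + 2*(-1) = -2 - 2 = -4)
Q(M) = -5 - M
K(4)*Q(31) = -4*(-5 - 1*31) = -4*(-5 - 31) = -4*(-36) = 144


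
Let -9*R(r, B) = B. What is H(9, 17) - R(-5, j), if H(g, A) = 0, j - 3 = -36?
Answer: -11/3 ≈ -3.6667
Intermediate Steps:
j = -33 (j = 3 - 36 = -33)
R(r, B) = -B/9
H(9, 17) - R(-5, j) = 0 - (-1)*(-33)/9 = 0 - 1*11/3 = 0 - 11/3 = -11/3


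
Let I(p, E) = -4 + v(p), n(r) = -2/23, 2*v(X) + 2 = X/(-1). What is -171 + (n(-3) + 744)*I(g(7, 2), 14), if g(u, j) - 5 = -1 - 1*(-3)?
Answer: -149368/23 ≈ -6494.3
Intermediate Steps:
g(u, j) = 7 (g(u, j) = 5 + (-1 - 1*(-3)) = 5 + (-1 + 3) = 5 + 2 = 7)
v(X) = -1 - X/2 (v(X) = -1 + (X/(-1))/2 = -1 + (X*(-1))/2 = -1 + (-X)/2 = -1 - X/2)
n(r) = -2/23 (n(r) = -2*1/23 = -2/23)
I(p, E) = -5 - p/2 (I(p, E) = -4 + (-1 - p/2) = -5 - p/2)
-171 + (n(-3) + 744)*I(g(7, 2), 14) = -171 + (-2/23 + 744)*(-5 - ½*7) = -171 + 17110*(-5 - 7/2)/23 = -171 + (17110/23)*(-17/2) = -171 - 145435/23 = -149368/23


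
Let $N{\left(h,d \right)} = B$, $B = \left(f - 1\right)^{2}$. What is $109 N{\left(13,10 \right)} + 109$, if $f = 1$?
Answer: $109$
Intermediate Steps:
$B = 0$ ($B = \left(1 - 1\right)^{2} = 0^{2} = 0$)
$N{\left(h,d \right)} = 0$
$109 N{\left(13,10 \right)} + 109 = 109 \cdot 0 + 109 = 0 + 109 = 109$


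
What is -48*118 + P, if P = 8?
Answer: -5656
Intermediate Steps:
-48*118 + P = -48*118 + 8 = -5664 + 8 = -5656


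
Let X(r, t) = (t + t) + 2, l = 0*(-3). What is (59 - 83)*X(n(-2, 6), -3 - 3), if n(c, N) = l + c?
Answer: 240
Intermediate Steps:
l = 0
n(c, N) = c (n(c, N) = 0 + c = c)
X(r, t) = 2 + 2*t (X(r, t) = 2*t + 2 = 2 + 2*t)
(59 - 83)*X(n(-2, 6), -3 - 3) = (59 - 83)*(2 + 2*(-3 - 3)) = -24*(2 + 2*(-6)) = -24*(2 - 12) = -24*(-10) = 240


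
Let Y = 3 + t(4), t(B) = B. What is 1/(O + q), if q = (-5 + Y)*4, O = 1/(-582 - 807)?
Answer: 1389/11111 ≈ 0.12501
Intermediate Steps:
Y = 7 (Y = 3 + 4 = 7)
O = -1/1389 (O = 1/(-1389) = -1/1389 ≈ -0.00071994)
q = 8 (q = (-5 + 7)*4 = 2*4 = 8)
1/(O + q) = 1/(-1/1389 + 8) = 1/(11111/1389) = 1389/11111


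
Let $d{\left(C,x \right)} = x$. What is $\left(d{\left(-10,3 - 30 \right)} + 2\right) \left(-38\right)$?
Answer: $950$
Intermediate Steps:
$\left(d{\left(-10,3 - 30 \right)} + 2\right) \left(-38\right) = \left(\left(3 - 30\right) + 2\right) \left(-38\right) = \left(-27 + 2\right) \left(-38\right) = \left(-25\right) \left(-38\right) = 950$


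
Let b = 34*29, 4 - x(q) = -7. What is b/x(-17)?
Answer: 986/11 ≈ 89.636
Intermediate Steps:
x(q) = 11 (x(q) = 4 - 1*(-7) = 4 + 7 = 11)
b = 986
b/x(-17) = 986/11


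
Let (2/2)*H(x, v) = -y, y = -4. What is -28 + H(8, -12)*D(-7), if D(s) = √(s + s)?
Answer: -28 + 4*I*√14 ≈ -28.0 + 14.967*I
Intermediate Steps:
H(x, v) = 4 (H(x, v) = -1*(-4) = 4)
D(s) = √2*√s (D(s) = √(2*s) = √2*√s)
-28 + H(8, -12)*D(-7) = -28 + 4*(√2*√(-7)) = -28 + 4*(√2*(I*√7)) = -28 + 4*(I*√14) = -28 + 4*I*√14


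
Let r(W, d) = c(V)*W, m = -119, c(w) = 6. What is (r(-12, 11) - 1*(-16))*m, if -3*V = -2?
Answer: 6664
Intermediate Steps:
V = ⅔ (V = -⅓*(-2) = ⅔ ≈ 0.66667)
r(W, d) = 6*W
(r(-12, 11) - 1*(-16))*m = (6*(-12) - 1*(-16))*(-119) = (-72 + 16)*(-119) = -56*(-119) = 6664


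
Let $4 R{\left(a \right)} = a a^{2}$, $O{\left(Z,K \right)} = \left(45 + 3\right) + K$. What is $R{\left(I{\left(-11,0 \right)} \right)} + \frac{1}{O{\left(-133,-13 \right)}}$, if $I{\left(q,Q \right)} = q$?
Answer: $- \frac{46581}{140} \approx -332.72$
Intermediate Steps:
$O{\left(Z,K \right)} = 48 + K$
$R{\left(a \right)} = \frac{a^{3}}{4}$ ($R{\left(a \right)} = \frac{a a^{2}}{4} = \frac{a^{3}}{4}$)
$R{\left(I{\left(-11,0 \right)} \right)} + \frac{1}{O{\left(-133,-13 \right)}} = \frac{\left(-11\right)^{3}}{4} + \frac{1}{48 - 13} = \frac{1}{4} \left(-1331\right) + \frac{1}{35} = - \frac{1331}{4} + \frac{1}{35} = - \frac{46581}{140}$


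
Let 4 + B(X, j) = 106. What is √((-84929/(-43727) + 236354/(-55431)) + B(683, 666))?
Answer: √65067333300023848095/807943779 ≈ 9.9839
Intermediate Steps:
B(X, j) = 102 (B(X, j) = -4 + 106 = 102)
√((-84929/(-43727) + 236354/(-55431)) + B(683, 666)) = √((-84929/(-43727) + 236354/(-55431)) + 102) = √((-84929*(-1/43727) + 236354*(-1/55431)) + 102) = √((84929/43727 - 236354/55431) + 102) = √(-5627351959/2423831337 + 102) = √(241603444415/2423831337) = √65067333300023848095/807943779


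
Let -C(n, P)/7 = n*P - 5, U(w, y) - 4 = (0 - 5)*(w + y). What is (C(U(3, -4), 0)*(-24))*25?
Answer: -21000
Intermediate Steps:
U(w, y) = 4 - 5*w - 5*y (U(w, y) = 4 + (0 - 5)*(w + y) = 4 - 5*(w + y) = 4 + (-5*w - 5*y) = 4 - 5*w - 5*y)
C(n, P) = 35 - 7*P*n (C(n, P) = -7*(n*P - 5) = -7*(P*n - 5) = -7*(-5 + P*n) = 35 - 7*P*n)
(C(U(3, -4), 0)*(-24))*25 = ((35 - 7*0*(4 - 5*3 - 5*(-4)))*(-24))*25 = ((35 - 7*0*(4 - 15 + 20))*(-24))*25 = ((35 - 7*0*9)*(-24))*25 = ((35 + 0)*(-24))*25 = (35*(-24))*25 = -840*25 = -21000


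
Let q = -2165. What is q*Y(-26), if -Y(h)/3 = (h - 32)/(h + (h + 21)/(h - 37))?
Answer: 23732730/1633 ≈ 14533.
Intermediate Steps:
Y(h) = -3*(-32 + h)/(h + (21 + h)/(-37 + h)) (Y(h) = -3*(h - 32)/(h + (h + 21)/(h - 37)) = -3*(-32 + h)/(h + (21 + h)/(-37 + h)))
q*Y(-26) = -6495*(-1184 - 1*(-26)**2 + 69*(-26))/(21 + (-26)**2 - 36*(-26)) = -6495*(-1184 - 1*676 - 1794)/(21 + 676 + 936) = -6495*(-1184 - 676 - 1794)/1633 = -6495*(-3654)/1633 = -2165*(-10962/1633) = 23732730/1633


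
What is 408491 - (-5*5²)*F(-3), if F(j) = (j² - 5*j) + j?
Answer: 411116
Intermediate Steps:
F(j) = j² - 4*j
408491 - (-5*5²)*F(-3) = 408491 - (-5*5²)*(-3*(-4 - 3)) = 408491 - (-5*25)*(-3*(-7)) = 408491 - (-125)*21 = 408491 - 1*(-2625) = 408491 + 2625 = 411116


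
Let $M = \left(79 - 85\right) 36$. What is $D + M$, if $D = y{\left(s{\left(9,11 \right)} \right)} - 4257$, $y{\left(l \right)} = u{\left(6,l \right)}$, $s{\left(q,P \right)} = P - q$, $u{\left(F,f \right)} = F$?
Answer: $-4467$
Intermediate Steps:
$y{\left(l \right)} = 6$
$D = -4251$ ($D = 6 - 4257 = -4251$)
$M = -216$ ($M = \left(-6\right) 36 = -216$)
$D + M = -4251 - 216 = -4467$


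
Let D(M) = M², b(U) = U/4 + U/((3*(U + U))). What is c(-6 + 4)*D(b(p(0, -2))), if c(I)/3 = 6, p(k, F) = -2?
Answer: 2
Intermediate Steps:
c(I) = 18 (c(I) = 3*6 = 18)
b(U) = ⅙ + U/4 (b(U) = U*(¼) + U/((3*(2*U))) = U/4 + U/((6*U)) = U/4 + U*(1/(6*U)) = U/4 + ⅙ = ⅙ + U/4)
c(-6 + 4)*D(b(p(0, -2))) = 18*(⅙ + (¼)*(-2))² = 18*(⅙ - ½)² = 18*(-⅓)² = 18*(⅑) = 2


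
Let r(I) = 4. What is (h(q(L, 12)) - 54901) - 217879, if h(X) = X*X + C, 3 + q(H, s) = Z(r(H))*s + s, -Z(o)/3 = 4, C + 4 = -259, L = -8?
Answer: -254818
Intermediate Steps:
C = -263 (C = -4 - 259 = -263)
Z(o) = -12 (Z(o) = -3*4 = -12)
q(H, s) = -3 - 11*s (q(H, s) = -3 + (-12*s + s) = -3 - 11*s)
h(X) = -263 + X**2 (h(X) = X*X - 263 = X**2 - 263 = -263 + X**2)
(h(q(L, 12)) - 54901) - 217879 = ((-263 + (-3 - 11*12)**2) - 54901) - 217879 = ((-263 + (-3 - 132)**2) - 54901) - 217879 = ((-263 + (-135)**2) - 54901) - 217879 = ((-263 + 18225) - 54901) - 217879 = (17962 - 54901) - 217879 = -36939 - 217879 = -254818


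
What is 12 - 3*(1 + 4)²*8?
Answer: -588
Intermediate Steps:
12 - 3*(1 + 4)²*8 = 12 - 3*5²*8 = 12 - 3*25*8 = 12 - 75*8 = 12 - 600 = -588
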